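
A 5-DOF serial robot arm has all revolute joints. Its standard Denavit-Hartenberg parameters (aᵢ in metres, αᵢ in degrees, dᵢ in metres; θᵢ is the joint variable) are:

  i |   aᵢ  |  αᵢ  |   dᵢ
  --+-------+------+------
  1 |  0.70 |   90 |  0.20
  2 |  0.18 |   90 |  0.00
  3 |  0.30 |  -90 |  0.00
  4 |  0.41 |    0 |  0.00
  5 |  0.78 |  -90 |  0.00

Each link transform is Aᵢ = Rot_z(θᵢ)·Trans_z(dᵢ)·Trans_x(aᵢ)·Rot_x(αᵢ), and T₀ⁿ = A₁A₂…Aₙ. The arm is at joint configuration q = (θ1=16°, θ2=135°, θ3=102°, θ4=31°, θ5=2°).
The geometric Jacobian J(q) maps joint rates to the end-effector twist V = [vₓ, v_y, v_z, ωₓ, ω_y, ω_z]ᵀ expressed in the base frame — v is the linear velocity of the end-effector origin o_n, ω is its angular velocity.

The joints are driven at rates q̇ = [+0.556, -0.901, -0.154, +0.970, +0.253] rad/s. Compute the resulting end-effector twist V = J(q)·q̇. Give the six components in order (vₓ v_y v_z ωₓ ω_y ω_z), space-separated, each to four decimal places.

o_n = [0.6548, -1.1408, -0.3144]
J₁: ẑ×o_n = [1.1408, 0.6548, -0.0000], ω = ẑ
J2: z=[0.2756, -0.9613, 0.0000] o=[0.6729, 0.1929, 0.2000] → [0.4944, 0.1418, -0.3850, 0.2756, -0.9613, 0.0000]
J3: z=[0.6797, 0.1949, 0.7071] o=[0.5505, 0.1579, 0.3273] → [0.7932, 0.5098, -0.9030, 0.6797, 0.1949, 0.7071]
J4: z=[0.6076, 0.3905, -0.6917] o=[0.6738, -0.1121, 0.2832] → [-0.9449, 0.3762, -0.6176, 0.6076, 0.3905, -0.6917]
J5: z=[0.6076, 0.3905, -0.6917] o=[0.6747, -0.4694, 0.0822] → [-0.6192, 0.2547, -0.4001, 0.6076, 0.3905, -0.6917]
V = J·q̇ = [-1.0066, 0.5872, -0.2143, 0.3900, 1.3137, -0.3988]

-1.0066 0.5872 -0.2143 0.3900 1.3137 -0.3988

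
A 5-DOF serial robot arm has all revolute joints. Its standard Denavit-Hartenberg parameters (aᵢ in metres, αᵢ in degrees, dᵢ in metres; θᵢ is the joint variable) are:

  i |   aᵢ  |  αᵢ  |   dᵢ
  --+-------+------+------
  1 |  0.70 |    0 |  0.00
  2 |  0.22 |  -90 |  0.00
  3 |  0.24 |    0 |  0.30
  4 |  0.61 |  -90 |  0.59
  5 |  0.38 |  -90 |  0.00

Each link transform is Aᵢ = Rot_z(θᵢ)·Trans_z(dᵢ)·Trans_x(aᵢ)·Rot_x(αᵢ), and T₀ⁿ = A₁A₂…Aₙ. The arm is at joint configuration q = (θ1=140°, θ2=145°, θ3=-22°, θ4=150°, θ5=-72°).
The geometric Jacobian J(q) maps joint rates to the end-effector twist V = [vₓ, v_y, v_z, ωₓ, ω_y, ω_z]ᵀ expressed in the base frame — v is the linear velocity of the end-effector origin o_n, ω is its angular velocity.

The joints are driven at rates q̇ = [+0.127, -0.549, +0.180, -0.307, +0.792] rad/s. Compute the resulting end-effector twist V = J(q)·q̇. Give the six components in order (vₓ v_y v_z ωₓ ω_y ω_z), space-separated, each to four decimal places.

-0.0307 -0.5174 -0.3225 -0.2842 0.5700 0.0656

o_n = [0.6712, 0.7790, -0.4833]
J₁: ẑ×o_n = [-0.7790, 0.6712, 0.0000], ω = ẑ
J2: z=[0.0000, 0.0000, 1.0000] o=[-0.5362, 0.4500, 0.0000] → [-0.3290, 1.2074, 0.0000, 0.0000, 0.0000, 1.0000]
J3: z=[0.9659, 0.2588, 0.0000] o=[-0.4793, 0.2374, 0.0000] → [-0.1251, 0.4668, 0.2253, 0.9659, 0.2588, 0.0000]
J4: z=[0.9659, 0.2588, 0.0000] o=[-0.1319, 0.1002, 0.0899] → [-0.1484, 0.5537, 0.4478, 0.9659, 0.2588, 0.0000]
J5: z=[-0.2040, 0.7612, 0.6157] o=[0.3408, 0.6156, -0.3908] → [-0.1710, 0.1845, -0.2848, -0.2040, 0.7612, 0.6157]
V = J·q̇ = [-0.0307, -0.5174, -0.3225, -0.2842, 0.5700, 0.0656]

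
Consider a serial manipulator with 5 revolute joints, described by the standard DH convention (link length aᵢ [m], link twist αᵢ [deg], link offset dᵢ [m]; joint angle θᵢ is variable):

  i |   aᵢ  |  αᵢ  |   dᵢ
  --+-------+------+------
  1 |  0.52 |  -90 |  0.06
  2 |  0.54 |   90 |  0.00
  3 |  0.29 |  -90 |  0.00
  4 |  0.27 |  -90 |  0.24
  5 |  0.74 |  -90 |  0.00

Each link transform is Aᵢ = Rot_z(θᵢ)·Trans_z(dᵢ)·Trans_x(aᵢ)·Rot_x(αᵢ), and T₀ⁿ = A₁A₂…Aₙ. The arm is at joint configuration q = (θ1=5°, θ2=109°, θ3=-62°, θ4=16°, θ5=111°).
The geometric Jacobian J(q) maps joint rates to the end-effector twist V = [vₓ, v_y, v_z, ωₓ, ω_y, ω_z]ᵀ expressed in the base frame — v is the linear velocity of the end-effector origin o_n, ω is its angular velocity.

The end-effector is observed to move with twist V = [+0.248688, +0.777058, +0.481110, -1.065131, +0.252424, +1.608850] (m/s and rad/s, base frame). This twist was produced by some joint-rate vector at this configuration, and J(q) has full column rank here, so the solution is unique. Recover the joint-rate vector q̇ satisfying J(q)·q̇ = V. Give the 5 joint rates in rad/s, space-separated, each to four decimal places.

0.5070 0.5910 -0.9490 -0.7370 0.4080

o_n = [0.4670, -0.4327, -0.2045]
J₁: ẑ×o_n = [0.4327, 0.4670, -0.0000], ω = ẑ
J2: z=[-0.0872, 0.9962, 0.0000] o=[0.5180, 0.0453, 0.0600] → [-0.2635, -0.0231, 0.0925, -0.0872, 0.9962, 0.0000]
J3: z=[0.9419, 0.0824, -0.3256] o=[0.3429, 0.0300, -0.4506] → [-0.1304, -0.2722, -0.4461, 0.9419, 0.0824, -0.3256]
J4: z=[-0.3273, 0.4426, -0.8348] o=[0.3210, -0.2289, -0.5793] → [-0.0043, 0.0008, 0.0021, -0.3273, 0.4426, -0.8348]
J5: z=[-0.8847, 0.1669, 0.4353] o=[0.1529, -0.3606, -0.8707] → [0.1426, 0.7260, 0.0114, -0.8847, 0.1669, 0.4353]
q̇ = J⁺·V = [0.5070, 0.5910, -0.9490, -0.7370, 0.4080]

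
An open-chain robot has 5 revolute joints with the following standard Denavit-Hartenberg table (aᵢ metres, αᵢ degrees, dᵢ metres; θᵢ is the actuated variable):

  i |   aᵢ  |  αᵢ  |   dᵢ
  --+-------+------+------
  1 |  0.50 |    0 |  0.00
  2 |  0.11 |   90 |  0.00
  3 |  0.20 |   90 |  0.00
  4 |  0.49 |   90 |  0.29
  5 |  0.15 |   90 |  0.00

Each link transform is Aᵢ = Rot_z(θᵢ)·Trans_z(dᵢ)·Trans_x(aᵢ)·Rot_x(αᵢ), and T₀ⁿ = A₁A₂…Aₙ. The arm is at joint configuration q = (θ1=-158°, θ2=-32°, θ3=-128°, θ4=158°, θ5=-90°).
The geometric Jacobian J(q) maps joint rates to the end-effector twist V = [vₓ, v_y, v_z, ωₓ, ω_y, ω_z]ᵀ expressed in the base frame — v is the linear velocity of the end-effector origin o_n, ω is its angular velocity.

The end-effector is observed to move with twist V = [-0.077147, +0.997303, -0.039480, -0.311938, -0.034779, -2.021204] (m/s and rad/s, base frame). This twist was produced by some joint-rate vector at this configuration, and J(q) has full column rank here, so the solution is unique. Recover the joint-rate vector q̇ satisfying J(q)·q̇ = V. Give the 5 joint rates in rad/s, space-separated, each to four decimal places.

o_n = [-0.5856, 0.0206, 0.2866]
J₁: ẑ×o_n = [-0.0206, -0.5856, 0.0000], ω = ẑ
J2: z=[0.0000, 0.0000, 1.0000] o=[-0.4636, -0.1873, 0.0000] → [-0.2079, -0.1220, 0.0000, 0.0000, 0.0000, 1.0000]
J3: z=[0.1736, 0.9848, 0.0000] o=[-0.5719, -0.1682, 0.0000] → [0.2822, -0.0498, 0.0463, 0.1736, 0.9848, 0.0000]
J4: z=[0.7760, -0.1368, 0.6157] o=[-0.4507, -0.1896, -0.1576] → [-0.1902, -0.4278, 0.1446, 0.7760, -0.1368, 0.6157]
J5: z=[0.3881, 0.8730, -0.2952] o=[-0.4692, 0.0001, 0.3789] → [-0.0746, 0.0702, 0.1096, 0.3881, 0.8730, -0.2952]
q̇ = J⁺·V = [-0.9960, -0.4020, -0.8450, -0.6210, 0.8160]

-0.9960 -0.4020 -0.8450 -0.6210 0.8160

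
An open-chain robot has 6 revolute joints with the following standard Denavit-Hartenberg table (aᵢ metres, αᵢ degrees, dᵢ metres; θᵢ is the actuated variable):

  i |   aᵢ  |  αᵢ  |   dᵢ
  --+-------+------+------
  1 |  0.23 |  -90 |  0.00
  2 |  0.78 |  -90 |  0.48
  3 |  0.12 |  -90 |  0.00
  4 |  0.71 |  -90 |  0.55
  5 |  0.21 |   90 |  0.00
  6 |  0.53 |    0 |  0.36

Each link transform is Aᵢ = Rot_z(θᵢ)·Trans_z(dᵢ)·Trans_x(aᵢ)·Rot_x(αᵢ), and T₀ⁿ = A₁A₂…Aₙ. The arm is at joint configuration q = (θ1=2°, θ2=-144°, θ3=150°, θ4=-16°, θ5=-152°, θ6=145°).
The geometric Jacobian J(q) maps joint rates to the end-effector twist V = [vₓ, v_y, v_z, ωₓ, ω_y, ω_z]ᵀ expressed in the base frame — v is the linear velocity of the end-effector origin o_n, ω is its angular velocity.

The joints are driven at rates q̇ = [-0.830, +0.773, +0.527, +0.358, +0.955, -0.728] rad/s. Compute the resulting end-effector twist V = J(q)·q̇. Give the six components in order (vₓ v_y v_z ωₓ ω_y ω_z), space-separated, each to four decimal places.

o_n = [0.2339, 0.1411, -0.1158]
J₁: ẑ×o_n = [-0.1411, 0.2339, 0.0000], ω = ẑ
J2: z=[-0.0349, 0.9994, 0.0000] o=[0.2299, 0.0080, 0.0000] → [-0.1157, -0.0040, -0.0087, -0.0349, 0.9994, 0.0000]
J3: z=[0.5874, 0.0205, 0.8090] o=[-0.4175, 0.4657, 0.4585] → [0.2508, 0.8643, -0.2040, 0.5874, 0.0205, 0.8090]
J4: z=[0.3740, 0.8796, -0.2939] o=[-0.3314, 0.4087, 0.3974] → [-0.5300, 0.0258, -0.5973, 0.3740, 0.8796, -0.2939]
J5: z=[-0.3669, -0.1507, -0.9180] o=[0.4791, 0.5721, 0.0467] → [-0.3712, 0.1655, 0.1212, -0.3669, -0.1507, -0.9180]
J6: z=[-0.7301, -0.5648, 0.3845] o=[0.3580, 0.7425, 0.0671] → [0.3345, -0.1812, 0.3690, -0.7301, -0.5648, 0.3845]
V = J·q̇ = [-0.6279, 0.5574, -0.4810, 0.5977, 1.3655, -1.6655]

-0.6279 0.5574 -0.4810 0.5977 1.3655 -1.6655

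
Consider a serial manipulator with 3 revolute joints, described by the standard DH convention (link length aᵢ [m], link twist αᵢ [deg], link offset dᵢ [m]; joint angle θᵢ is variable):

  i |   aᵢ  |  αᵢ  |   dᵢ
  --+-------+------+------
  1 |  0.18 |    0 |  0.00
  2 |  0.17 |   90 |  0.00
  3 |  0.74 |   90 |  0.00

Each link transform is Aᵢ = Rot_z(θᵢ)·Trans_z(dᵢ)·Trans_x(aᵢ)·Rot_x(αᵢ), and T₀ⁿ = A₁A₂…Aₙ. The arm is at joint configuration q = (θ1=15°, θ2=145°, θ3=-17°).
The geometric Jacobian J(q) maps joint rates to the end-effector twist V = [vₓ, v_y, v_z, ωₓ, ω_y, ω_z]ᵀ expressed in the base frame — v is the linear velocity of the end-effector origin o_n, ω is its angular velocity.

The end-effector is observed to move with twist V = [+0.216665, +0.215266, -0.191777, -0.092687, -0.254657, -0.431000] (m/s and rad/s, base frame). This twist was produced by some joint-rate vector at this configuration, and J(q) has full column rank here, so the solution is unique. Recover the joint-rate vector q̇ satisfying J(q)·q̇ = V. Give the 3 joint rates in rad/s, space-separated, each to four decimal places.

o_n = [-0.6509, 0.3468, -0.2164]
J₁: ẑ×o_n = [-0.3468, -0.6509, 0.0000], ω = ẑ
J2: z=[0.0000, 0.0000, 1.0000] o=[0.1739, 0.0466, 0.0000] → [-0.3002, -0.8247, 0.0000, 0.0000, 0.0000, 1.0000]
J3: z=[0.3420, 0.9397, 0.0000] o=[0.0141, 0.1047, 0.0000] → [-0.2033, 0.0740, 0.7077, 0.3420, 0.9397, 0.0000]
q̇ = J⁺·V = [-0.6910, 0.2600, -0.2710]

-0.6910 0.2600 -0.2710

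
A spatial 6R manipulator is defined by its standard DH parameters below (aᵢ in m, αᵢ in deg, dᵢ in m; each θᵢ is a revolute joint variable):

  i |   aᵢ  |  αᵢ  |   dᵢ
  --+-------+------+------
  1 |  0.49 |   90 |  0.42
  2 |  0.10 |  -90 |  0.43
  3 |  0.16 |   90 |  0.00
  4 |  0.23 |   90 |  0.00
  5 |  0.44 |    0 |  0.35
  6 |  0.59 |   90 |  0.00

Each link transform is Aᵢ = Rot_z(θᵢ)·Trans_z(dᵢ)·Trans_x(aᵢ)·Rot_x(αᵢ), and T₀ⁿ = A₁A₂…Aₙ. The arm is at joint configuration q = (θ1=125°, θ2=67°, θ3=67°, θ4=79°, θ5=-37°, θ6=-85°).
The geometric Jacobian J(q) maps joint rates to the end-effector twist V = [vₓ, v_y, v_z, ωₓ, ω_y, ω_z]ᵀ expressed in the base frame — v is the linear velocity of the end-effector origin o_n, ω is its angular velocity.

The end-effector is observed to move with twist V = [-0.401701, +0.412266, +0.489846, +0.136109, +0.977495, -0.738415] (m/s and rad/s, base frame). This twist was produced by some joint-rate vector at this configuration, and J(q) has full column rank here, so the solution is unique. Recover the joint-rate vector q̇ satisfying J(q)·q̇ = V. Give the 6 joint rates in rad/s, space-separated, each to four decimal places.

-0.7510 0.2360 -0.7160 0.4410 -0.0320 -0.2600

o_n = [-0.4012, -0.0890, 0.1403]
J₁: ẑ×o_n = [0.0890, -0.4012, 0.0000], ω = ẑ
J2: z=[0.8192, 0.5736, 0.0000] o=[-0.2811, 0.4014, 0.4200] → [-0.1604, 0.2291, -0.3328, 0.8192, 0.5736, 0.0000]
J3: z=[0.5280, -0.7540, 0.3907] o=[0.0488, 0.6800, 0.5121] → [0.5808, 0.0205, -0.7453, 0.5280, -0.7540, 0.3907]
J4: z=[0.1138, 0.5187, 0.8473] o=[-0.0859, 0.6156, 0.5696] → [0.3743, -0.2183, 0.0834, 0.1138, 0.5187, 0.8473]
J5: z=[-0.9269, -0.2516, 0.2785] o=[-0.0036, 0.4276, 0.6736] → [0.2781, -0.6051, 0.3788, -0.9269, -0.2516, 0.2785]
J6: z=[-0.9269, -0.2516, 0.2785] o=[-0.2325, -0.0849, 0.7056] → [0.1434, -0.5710, -0.0387, -0.9269, -0.2516, 0.2785]
q̇ = J⁺·V = [-0.7510, 0.2360, -0.7160, 0.4410, -0.0320, -0.2600]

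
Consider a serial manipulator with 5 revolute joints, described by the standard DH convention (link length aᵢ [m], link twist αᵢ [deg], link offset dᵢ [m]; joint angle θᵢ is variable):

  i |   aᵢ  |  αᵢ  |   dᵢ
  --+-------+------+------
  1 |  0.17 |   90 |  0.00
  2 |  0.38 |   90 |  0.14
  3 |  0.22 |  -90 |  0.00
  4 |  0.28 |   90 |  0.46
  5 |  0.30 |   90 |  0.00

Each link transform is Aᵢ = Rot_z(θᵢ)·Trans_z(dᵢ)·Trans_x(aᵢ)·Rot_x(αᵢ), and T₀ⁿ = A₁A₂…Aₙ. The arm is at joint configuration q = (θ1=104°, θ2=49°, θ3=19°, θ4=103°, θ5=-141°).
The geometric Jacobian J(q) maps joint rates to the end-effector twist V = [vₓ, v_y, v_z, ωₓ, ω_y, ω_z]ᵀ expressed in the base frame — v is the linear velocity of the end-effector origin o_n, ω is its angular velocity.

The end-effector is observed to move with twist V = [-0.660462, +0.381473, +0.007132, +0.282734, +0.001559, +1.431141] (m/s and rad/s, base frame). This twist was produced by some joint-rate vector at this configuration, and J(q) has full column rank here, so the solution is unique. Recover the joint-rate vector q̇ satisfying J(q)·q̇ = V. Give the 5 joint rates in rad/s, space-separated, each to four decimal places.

0.6820 -0.6050 -0.3620 0.6620 0.8000

o_n = [0.3403, 0.5557, 0.3996]
J₁: ẑ×o_n = [-0.5557, 0.3403, 0.0000], ω = ẑ
J2: z=[0.9703, 0.2419, 0.0000] o=[-0.0411, 0.1650, 0.0000] → [0.0967, -0.3877, 0.2869, 0.9703, 0.2419, 0.0000]
J3: z=[-0.1826, 0.7323, -0.6561] o=[0.0344, 0.4407, 0.2868] → [0.1580, -0.1801, -0.2450, -0.1826, 0.7323, -0.6561]
J4: z=[0.9691, 0.0215, -0.2457] o=[0.0709, 0.5905, 0.4438] → [-0.0095, -0.0234, -0.0395, 0.9691, 0.0215, -0.2457]
J5: z=[0.2027, 0.4985, 0.8429] o=[0.5560, 0.3577, 0.4648] → [-0.1994, -0.1686, 0.1477, 0.2027, 0.4985, 0.8429]
q̇ = J⁺·V = [0.6820, -0.6050, -0.3620, 0.6620, 0.8000]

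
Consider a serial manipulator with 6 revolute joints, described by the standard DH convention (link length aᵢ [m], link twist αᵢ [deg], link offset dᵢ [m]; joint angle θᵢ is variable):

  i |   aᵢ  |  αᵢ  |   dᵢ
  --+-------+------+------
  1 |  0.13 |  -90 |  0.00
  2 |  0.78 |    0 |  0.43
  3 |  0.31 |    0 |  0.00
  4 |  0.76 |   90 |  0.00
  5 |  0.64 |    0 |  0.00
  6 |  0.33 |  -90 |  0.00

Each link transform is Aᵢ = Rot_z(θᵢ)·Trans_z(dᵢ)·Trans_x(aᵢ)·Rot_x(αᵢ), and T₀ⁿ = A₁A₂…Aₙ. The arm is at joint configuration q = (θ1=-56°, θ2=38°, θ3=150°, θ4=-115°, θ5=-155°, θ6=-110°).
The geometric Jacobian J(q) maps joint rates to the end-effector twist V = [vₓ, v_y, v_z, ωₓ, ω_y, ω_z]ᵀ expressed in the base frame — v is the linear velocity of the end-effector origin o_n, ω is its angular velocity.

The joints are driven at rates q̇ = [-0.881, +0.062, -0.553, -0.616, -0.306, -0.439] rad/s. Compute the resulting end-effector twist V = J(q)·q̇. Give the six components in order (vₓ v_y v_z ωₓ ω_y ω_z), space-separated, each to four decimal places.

o_n = [0.6743, -0.1265, -0.5817]
J₁: ẑ×o_n = [0.1265, 0.6743, -0.0000], ω = ẑ
J2: z=[0.8290, 0.5592, 0.0000] o=[0.0727, -0.1078, 0.0000] → [-0.3253, 0.4822, -0.3519, 0.8290, 0.5592, 0.0000]
J3: z=[0.8290, 0.5592, 0.0000] o=[0.7729, -0.3769, -0.4802] → [-0.0567, 0.0841, 0.2628, 0.8290, 0.5592, 0.0000]
J4: z=[0.8290, 0.5592, 0.0000] o=[0.6012, -0.1224, -0.4371] → [-0.0809, 0.1199, -0.0442, 0.8290, 0.5592, 0.0000]
J5: z=[0.5348, -0.7928, 0.2924] o=[0.7255, -0.3066, -1.1639] → [-0.5142, -0.3263, 0.0557, 0.5348, -0.7928, 0.2924]
J6: z=[0.5348, -0.7928, 0.2924] o=[0.4064, -0.3173, -0.6092] → [-0.0776, 0.0636, 0.3144, 0.5348, -0.7928, 0.2924]
V = J·q̇ = [0.1410, -0.6125, -0.2950, -1.3161, -0.0284, -1.0988]

0.1410 -0.6125 -0.2950 -1.3161 -0.0284 -1.0988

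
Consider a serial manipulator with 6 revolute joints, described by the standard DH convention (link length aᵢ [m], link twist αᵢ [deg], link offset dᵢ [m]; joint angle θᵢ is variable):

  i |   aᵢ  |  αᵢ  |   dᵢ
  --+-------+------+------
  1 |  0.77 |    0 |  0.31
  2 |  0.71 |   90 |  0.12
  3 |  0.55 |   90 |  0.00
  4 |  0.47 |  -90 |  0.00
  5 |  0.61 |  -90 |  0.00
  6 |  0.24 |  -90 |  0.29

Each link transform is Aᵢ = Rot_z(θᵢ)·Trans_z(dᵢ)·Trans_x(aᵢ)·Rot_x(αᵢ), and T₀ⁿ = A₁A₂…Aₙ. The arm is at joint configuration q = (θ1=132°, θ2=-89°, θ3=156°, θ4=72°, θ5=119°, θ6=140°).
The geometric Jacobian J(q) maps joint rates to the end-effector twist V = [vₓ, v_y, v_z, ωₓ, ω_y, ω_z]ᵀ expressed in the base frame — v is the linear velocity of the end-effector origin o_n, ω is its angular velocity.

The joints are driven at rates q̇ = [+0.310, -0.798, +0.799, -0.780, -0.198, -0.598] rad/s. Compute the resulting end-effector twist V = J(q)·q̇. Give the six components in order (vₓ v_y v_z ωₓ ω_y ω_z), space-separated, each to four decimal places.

o_n = [-0.5587, 0.5842, 0.5026]
J₁: ẑ×o_n = [-0.5842, -0.5587, 0.0000], ω = ẑ
J2: z=[0.0000, 0.0000, 1.0000] o=[-0.5152, 0.5722, 0.3100] → [-0.0119, -0.0435, 0.0000, 0.0000, 0.0000, 1.0000]
J3: z=[0.6820, -0.7314, 0.0000] o=[0.0040, 1.0564, 0.4300] → [-0.0531, -0.0495, -0.7337, 0.6820, -0.7314, 0.0000]
J4: z=[0.2975, 0.2774, 0.9135] o=[-0.3634, 0.7138, 0.6537] → [0.0765, -0.1334, 0.0156, 0.2975, 0.2774, 0.9135]
J5: z=[0.8462, 0.3665, -0.3868] o=[-0.1556, 0.2964, 0.7128] → [0.0343, 0.3338, 0.3913, 0.8462, 0.3665, -0.3868]
J6: z=[-0.2425, 0.9112, 0.3330] o=[-0.4451, 0.4110, 0.1882] → [0.2288, 0.0384, 0.0615, -0.2425, 0.9112, 0.3330]
V = J·q̇ = [-0.4172, -0.1630, -0.7126, 0.2904, -1.4182, -1.3231]

-0.4172 -0.1630 -0.7126 0.2904 -1.4182 -1.3231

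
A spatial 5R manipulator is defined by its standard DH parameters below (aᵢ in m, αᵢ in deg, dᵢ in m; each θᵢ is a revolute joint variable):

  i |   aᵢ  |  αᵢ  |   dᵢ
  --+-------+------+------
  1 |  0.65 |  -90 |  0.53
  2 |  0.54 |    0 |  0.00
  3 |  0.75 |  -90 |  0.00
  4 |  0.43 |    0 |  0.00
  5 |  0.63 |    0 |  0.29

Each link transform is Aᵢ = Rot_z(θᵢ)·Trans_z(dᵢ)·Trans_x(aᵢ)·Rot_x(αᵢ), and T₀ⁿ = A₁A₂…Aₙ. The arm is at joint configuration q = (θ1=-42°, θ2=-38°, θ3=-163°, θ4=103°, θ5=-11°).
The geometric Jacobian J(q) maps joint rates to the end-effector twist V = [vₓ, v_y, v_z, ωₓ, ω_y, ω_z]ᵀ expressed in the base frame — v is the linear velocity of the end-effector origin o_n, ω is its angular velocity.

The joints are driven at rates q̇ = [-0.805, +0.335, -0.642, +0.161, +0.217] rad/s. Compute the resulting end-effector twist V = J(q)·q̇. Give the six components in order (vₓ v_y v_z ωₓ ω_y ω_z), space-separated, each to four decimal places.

o_n = [-0.4176, -1.0350, 0.9070]
J₁: ẑ×o_n = [1.0350, -0.4176, 0.0000], ω = ẑ
J2: z=[0.6691, 0.7431, 0.0000] o=[0.4830, -0.4349, 0.5300] → [0.2801, -0.2522, 0.2678, 0.6691, 0.7431, 0.0000]
J3: z=[0.6691, 0.7431, 0.0000] o=[0.7993, -0.7197, 0.8625] → [0.0331, -0.0298, 0.6933, 0.6691, 0.7431, 0.0000]
J4: z=[-0.2663, 0.2398, 0.9336] o=[0.2789, -0.2512, 0.5937] → [0.8069, -0.5668, 0.3758, -0.2663, 0.2398, 0.9336]
J5: z=[-0.2663, 0.2398, 0.9336] o=[0.0657, -0.6229, 0.6283] → [0.4515, -0.3770, 0.2256, -0.2663, 0.2398, 0.9336]
V = J·q̇ = [-0.5327, 0.0977, -0.2459, -0.3061, -0.1375, -0.4521]

-0.5327 0.0977 -0.2459 -0.3061 -0.1375 -0.4521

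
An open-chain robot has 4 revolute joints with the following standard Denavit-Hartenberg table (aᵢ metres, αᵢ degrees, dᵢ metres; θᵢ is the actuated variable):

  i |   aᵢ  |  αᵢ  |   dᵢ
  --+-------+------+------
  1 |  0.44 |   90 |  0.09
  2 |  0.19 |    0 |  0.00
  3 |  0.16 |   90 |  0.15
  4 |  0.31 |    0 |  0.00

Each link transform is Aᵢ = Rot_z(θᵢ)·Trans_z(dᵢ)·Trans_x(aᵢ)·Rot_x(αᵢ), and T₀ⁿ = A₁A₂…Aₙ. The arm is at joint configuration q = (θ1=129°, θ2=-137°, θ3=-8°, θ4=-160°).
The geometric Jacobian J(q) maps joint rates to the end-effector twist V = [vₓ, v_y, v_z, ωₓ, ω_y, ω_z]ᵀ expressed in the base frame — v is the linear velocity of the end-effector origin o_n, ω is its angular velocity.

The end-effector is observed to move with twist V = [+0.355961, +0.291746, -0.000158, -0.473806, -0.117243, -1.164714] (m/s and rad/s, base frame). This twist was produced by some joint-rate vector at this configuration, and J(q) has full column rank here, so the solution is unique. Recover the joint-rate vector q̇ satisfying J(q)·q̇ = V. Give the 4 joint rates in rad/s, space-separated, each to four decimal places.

-0.8690 -0.1830 -0.2590 -0.3610

o_n = [-0.2230, 0.3452, 0.0357]
J₁: ẑ×o_n = [-0.3452, -0.2230, 0.0000], ω = ẑ
J2: z=[0.7771, 0.6293, 0.0000] o=[-0.2769, 0.3419, 0.0900] → [-0.0342, 0.0422, -0.0314, 0.7771, 0.6293, 0.0000]
J3: z=[0.7771, 0.6293, 0.0000] o=[-0.1895, 0.2340, -0.0396] → [0.0474, -0.0585, 0.1076, 0.7771, 0.6293, 0.0000]
J4: z=[0.3610, -0.4458, 0.8192] o=[0.0096, 0.2265, -0.1314] → [-0.1717, -0.2508, -0.0608, 0.3610, -0.4458, 0.8192]
q̇ = J⁺·V = [-0.8690, -0.1830, -0.2590, -0.3610]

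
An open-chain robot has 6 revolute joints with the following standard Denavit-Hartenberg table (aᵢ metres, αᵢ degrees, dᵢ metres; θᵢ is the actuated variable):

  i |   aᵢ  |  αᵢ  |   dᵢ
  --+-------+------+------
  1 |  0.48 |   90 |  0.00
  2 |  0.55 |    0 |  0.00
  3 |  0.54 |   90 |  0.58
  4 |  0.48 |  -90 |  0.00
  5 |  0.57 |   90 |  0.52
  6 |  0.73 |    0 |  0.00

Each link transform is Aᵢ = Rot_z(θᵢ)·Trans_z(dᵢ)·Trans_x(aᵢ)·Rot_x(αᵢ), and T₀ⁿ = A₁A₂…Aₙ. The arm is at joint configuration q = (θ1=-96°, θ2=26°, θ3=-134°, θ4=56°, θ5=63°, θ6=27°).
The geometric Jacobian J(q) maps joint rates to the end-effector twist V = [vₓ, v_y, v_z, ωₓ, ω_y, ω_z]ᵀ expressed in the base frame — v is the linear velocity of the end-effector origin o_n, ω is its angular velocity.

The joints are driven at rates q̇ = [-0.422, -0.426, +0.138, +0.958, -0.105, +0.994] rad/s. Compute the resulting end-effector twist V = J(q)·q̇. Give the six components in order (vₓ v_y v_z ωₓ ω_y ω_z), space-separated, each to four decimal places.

o_n = [-2.0995, -1.6708, -0.4871]
J₁: ẑ×o_n = [1.6708, -2.0995, 0.0000], ω = ẑ
J2: z=[-0.9945, 0.1045, 0.0000] o=[-0.0502, -0.4774, 0.0000] → [-0.0509, -0.4845, 1.4011, -0.9945, 0.1045, 0.0000]
J3: z=[-0.9945, 0.1045, 0.0000] o=[-0.1018, -0.9690, 0.2411] → [-0.0761, -0.7242, 0.9068, -0.9945, 0.1045, 0.0000]
J4: z=[0.0994, 0.9458, 0.3090] o=[-0.6612, -0.7424, -0.2725] → [0.0838, -0.4231, 1.2681, 0.0994, 0.9458, 0.3090]
J5: z=[-0.5829, -0.1963, 0.7885] o=[-1.0483, -0.6183, -0.5277] → [0.8218, -0.8052, 0.4071, -0.5829, -0.1963, 0.7885]
J6: z=[-0.6734, 0.6597, -0.3336] o=[-1.6106, -1.1339, -0.4123] → [-0.2285, 0.1127, 0.6841, -0.6734, 0.6597, -0.3336]
V = J·q̇ = [-0.9269, 0.7837, 1.3804, -0.2265, 1.5524, -0.5403]

-0.9269 0.7837 1.3804 -0.2265 1.5524 -0.5403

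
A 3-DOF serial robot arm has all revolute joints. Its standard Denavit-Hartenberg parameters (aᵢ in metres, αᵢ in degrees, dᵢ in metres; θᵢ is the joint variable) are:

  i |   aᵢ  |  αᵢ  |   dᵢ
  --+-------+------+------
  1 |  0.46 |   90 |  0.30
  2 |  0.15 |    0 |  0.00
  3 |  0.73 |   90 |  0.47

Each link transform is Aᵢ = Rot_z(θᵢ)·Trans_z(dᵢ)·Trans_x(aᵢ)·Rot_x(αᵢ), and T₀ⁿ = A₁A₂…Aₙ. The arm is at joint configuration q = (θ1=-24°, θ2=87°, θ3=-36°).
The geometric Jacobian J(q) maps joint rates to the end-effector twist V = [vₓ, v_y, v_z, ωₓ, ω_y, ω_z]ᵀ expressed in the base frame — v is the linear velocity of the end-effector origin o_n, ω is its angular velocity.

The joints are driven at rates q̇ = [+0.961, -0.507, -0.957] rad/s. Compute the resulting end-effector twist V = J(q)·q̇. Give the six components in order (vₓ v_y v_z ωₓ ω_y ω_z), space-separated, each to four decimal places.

1.6032 0.2616 -0.6765 0.5955 1.3374 0.9610

o_n = [0.6559, -0.8065, 1.0171]
J₁: ẑ×o_n = [0.8065, 0.6559, -0.0000], ω = ẑ
J2: z=[-0.4067, -0.9135, 0.0000] o=[0.4202, -0.1871, 0.3000] → [-0.6551, 0.2917, 0.4673, -0.4067, -0.9135, 0.0000]
J3: z=[-0.4067, -0.9135, 0.0000] o=[0.4274, -0.1903, 0.4498] → [-0.5183, 0.2307, 0.4594, -0.4067, -0.9135, 0.0000]
V = J·q̇ = [1.6032, 0.2616, -0.6765, 0.5955, 1.3374, 0.9610]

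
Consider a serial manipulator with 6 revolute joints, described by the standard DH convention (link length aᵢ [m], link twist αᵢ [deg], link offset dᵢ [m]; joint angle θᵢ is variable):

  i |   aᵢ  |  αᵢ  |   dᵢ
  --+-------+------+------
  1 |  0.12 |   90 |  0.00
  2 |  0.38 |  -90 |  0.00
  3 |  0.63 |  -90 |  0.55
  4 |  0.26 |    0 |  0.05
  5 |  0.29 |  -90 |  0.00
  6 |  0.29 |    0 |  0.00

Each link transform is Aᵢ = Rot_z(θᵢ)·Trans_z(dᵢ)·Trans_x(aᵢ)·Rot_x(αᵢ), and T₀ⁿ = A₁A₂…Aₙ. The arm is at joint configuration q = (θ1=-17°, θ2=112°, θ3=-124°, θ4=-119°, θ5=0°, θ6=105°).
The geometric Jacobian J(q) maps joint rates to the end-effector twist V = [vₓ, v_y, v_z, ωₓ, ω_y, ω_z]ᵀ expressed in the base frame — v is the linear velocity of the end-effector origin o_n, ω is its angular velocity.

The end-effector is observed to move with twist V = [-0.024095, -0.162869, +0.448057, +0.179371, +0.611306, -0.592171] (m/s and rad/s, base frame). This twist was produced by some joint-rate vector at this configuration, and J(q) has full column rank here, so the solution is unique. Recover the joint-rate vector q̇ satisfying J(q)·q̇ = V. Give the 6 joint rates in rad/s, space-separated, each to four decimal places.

0.2630 -0.2760 0.2480 -0.1700 -0.6870 0.1630

o_n = [-0.7882, 0.0290, -0.3935]
J₁: ẑ×o_n = [-0.0290, -0.7882, 0.0000], ω = ẑ
J2: z=[-0.2924, -0.9563, 0.0000] o=[0.1148, -0.0351, 0.0000] → [0.3763, -0.1150, -0.8822, -0.2924, -0.9563, 0.0000]
J3: z=[-0.8867, 0.2711, -0.3746] o=[-0.0214, 0.0065, 0.3523] → [-0.1938, -0.3740, 0.1880, -0.8867, 0.2711, -0.3746]
J4: z=[-0.4605, -0.4440, 0.7687] o=[-0.5355, -0.3824, -0.1803] → [-0.2216, -0.2924, -0.3016, -0.4605, -0.4440, 0.7687]
J5: z=[-0.4605, -0.4440, 0.7687] o=[-0.7549, -0.2353, -0.1617] → [-0.1003, -0.1323, -0.1365, -0.4605, -0.4440, 0.7687]
J6: z=[-0.4667, -0.6156, -0.6351] o=[-0.9739, -0.0465, -0.1839] → [0.1770, -0.2157, 0.0791, -0.4667, -0.6156, -0.6351]
q̇ = J⁺·V = [0.2630, -0.2760, 0.2480, -0.1700, -0.6870, 0.1630]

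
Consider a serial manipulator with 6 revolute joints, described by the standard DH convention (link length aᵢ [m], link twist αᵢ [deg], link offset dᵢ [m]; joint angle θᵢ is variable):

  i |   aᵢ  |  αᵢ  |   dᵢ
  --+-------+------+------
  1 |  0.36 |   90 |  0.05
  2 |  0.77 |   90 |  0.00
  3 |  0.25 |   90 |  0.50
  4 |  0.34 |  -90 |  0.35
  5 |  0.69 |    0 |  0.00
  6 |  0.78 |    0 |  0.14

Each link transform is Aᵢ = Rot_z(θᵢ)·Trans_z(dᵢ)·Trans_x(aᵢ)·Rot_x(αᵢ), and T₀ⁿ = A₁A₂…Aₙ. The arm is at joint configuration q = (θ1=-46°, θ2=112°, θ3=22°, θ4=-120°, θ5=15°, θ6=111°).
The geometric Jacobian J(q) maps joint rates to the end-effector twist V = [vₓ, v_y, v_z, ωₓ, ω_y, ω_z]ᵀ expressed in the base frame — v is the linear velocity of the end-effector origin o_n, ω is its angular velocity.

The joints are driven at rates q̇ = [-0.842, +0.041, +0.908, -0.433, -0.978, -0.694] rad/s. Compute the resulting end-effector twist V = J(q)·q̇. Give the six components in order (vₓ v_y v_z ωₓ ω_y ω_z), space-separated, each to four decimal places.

o_n = [-0.2904, -0.3652, 0.6712]
J₁: ẑ×o_n = [0.3652, -0.2904, 0.0000], ω = ẑ
J2: z=[-0.7193, -0.6947, 0.0000] o=[0.2501, -0.2590, 0.0500] → [-0.4315, 0.4468, -0.2991, -0.7193, -0.6947, 0.0000]
J3: z=[0.6441, -0.6670, 0.3746] o=[0.0497, -0.0515, 0.7639] → [0.1794, -0.0677, -0.4289, 0.6441, -0.6670, 0.3746]
J4: z=[0.5695, 0.7450, 0.3473] o=[0.2441, -0.3875, 1.1662] → [-0.3765, 0.0962, 0.4109, 0.5695, 0.7450, 0.3473]
J5: z=[-0.7644, 0.3245, 0.5572] o=[0.3406, 0.0714, 1.0313] → [0.1264, -0.6268, 0.5384, -0.7644, 0.3245, 0.5572]
J6: z=[-0.7644, 0.3245, 0.5572] o=[0.0373, 0.3267, 0.4665] → [0.4519, -0.0262, 0.6352, -0.7644, 0.3245, 0.5572]
V = J·q̇ = [-0.4365, 0.7909, -1.5470, 1.5867, -1.4992, -1.5839]

-0.4365 0.7909 -1.5470 1.5867 -1.4992 -1.5839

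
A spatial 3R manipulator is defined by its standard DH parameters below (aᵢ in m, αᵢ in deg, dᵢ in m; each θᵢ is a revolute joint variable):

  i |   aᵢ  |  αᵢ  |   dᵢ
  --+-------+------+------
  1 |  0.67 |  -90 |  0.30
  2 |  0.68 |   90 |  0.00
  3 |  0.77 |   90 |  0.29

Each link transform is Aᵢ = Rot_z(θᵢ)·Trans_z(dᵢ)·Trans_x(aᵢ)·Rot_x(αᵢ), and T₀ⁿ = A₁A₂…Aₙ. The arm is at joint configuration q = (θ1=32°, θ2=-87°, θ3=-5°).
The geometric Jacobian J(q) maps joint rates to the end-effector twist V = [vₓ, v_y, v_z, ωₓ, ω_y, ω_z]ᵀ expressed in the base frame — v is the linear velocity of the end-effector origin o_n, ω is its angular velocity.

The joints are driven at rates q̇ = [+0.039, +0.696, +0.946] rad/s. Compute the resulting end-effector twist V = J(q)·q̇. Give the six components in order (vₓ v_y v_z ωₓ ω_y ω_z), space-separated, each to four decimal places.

o_n = [0.4224, 0.1848, 1.7603]
J₁: ẑ×o_n = [-0.1848, 0.4224, 0.0000], ω = ẑ
J2: z=[-0.5299, 0.8480, 0.0000] o=[0.5682, 0.3550, 0.3000] → [1.2384, 0.7738, 0.2139, -0.5299, 0.8480, 0.0000]
J3: z=[-0.8469, -0.5292, 0.0523] o=[0.5984, 0.3739, 0.9791] → [-0.4035, 0.6524, 0.0670, -0.8469, -0.5292, 0.0523]
V = J·q̇ = [0.4730, 1.1722, 0.2123, -1.1700, 0.0896, 0.0885]

0.4730 1.1722 0.2123 -1.1700 0.0896 0.0885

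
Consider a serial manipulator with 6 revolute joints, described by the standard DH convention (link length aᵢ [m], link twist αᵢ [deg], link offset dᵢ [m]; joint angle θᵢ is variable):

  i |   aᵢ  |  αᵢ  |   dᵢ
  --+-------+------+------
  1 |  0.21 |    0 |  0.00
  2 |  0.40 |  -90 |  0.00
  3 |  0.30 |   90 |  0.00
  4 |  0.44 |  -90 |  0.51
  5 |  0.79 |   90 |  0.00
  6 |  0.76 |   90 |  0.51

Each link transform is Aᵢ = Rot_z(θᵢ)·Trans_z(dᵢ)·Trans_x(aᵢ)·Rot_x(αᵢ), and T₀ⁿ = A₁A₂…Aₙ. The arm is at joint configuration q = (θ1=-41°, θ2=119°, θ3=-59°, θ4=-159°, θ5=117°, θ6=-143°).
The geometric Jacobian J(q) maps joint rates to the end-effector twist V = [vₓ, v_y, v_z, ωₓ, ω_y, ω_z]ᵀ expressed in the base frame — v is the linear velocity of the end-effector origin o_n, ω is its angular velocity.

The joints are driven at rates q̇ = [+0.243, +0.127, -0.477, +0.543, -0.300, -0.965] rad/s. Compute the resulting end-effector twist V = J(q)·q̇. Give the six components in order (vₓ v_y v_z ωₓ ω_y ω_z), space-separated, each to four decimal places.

1.1055 -0.5375 -0.0785 -0.2092 -0.4492 1.4712

o_n = [0.0213, -0.1279, -0.4732]
J₁: ẑ×o_n = [0.1279, 0.0213, -0.0000], ω = ẑ
J2: z=[0.0000, 0.0000, 1.0000] o=[0.1585, -0.1378, 0.0000] → [-0.0098, -0.1372, 0.0000, 0.0000, 0.0000, 1.0000]
J3: z=[-0.9781, 0.2079, 0.0000] o=[0.2417, 0.2535, 0.0000] → [-0.0984, -0.4628, 0.4189, -0.9781, 0.2079, 0.0000]
J4: z=[-0.1782, -0.8384, 0.5150] o=[0.2738, 0.4046, 0.2572] → [0.8866, -0.2602, -0.1168, -0.1782, -0.8384, 0.5150]
J5: z=[0.9516, -0.0136, 0.3072] o=[0.2931, -0.2627, 0.1677] → [-0.0327, 0.5263, 0.1245, 0.9516, -0.0136, 0.3072]
J6: z=[0.3042, -0.1048, -0.9468] o=[0.3287, 0.5229, 0.0922] → [-0.5570, 0.4631, -0.2302, 0.3042, -0.1048, -0.9468]
V = J·q̇ = [1.1055, -0.5375, -0.0785, -0.2092, -0.4492, 1.4712]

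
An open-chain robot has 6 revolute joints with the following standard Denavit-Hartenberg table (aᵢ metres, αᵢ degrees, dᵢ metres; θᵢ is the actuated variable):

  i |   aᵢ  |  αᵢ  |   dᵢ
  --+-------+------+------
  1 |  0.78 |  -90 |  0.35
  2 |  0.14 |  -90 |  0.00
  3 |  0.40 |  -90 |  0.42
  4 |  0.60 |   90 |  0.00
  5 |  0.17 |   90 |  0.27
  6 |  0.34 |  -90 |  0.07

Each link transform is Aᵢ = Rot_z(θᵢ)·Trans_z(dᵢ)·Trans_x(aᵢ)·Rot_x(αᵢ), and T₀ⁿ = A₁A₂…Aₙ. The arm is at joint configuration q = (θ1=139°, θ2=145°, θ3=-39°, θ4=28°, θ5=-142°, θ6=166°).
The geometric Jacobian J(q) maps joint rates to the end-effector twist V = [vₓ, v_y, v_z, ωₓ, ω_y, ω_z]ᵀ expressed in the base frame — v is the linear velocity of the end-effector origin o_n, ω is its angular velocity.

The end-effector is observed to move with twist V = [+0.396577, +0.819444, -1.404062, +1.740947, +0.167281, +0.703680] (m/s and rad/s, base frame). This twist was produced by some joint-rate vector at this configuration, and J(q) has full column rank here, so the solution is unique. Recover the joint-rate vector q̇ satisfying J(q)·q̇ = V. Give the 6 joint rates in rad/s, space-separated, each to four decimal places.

-0.3660 -0.7730 0.8700 0.1760 0.6050 0.5630

o_n = [-0.1074, -0.7227, 0.0297]
J₁: ẑ×o_n = [0.7227, -0.1074, 0.0000], ω = ẑ
J2: z=[-0.6561, -0.7547, 0.0000] o=[-0.5887, 0.5117, 0.3500] → [0.2418, -0.2102, 1.1730, -0.6561, -0.7547, 0.0000]
J3: z=[0.4329, -0.3763, 0.8192] o=[-0.5021, 0.4365, 0.2697] → [1.0399, 0.4272, -0.3533, 0.4329, -0.3763, 0.8192]
J4: z=[0.8989, 0.2483, -0.3610] o=[-0.2933, -0.0786, 0.4354] → [-0.3333, 0.2977, -0.6251, 0.8989, 0.2483, -0.3610]
J5: z=[0.4139, -0.7513, 0.5140] o=[-0.3794, -0.4455, -0.0314] → [0.0966, 0.1145, 0.0896, 0.4139, -0.7513, 0.5140]
J6: z=[0.7967, 0.5721, 0.1946] o=[-0.3425, -0.5924, 0.2494] → [-0.1003, 0.2208, -0.2383, 0.7967, 0.5721, 0.1946]
q̇ = J⁺·V = [-0.3660, -0.7730, 0.8700, 0.1760, 0.6050, 0.5630]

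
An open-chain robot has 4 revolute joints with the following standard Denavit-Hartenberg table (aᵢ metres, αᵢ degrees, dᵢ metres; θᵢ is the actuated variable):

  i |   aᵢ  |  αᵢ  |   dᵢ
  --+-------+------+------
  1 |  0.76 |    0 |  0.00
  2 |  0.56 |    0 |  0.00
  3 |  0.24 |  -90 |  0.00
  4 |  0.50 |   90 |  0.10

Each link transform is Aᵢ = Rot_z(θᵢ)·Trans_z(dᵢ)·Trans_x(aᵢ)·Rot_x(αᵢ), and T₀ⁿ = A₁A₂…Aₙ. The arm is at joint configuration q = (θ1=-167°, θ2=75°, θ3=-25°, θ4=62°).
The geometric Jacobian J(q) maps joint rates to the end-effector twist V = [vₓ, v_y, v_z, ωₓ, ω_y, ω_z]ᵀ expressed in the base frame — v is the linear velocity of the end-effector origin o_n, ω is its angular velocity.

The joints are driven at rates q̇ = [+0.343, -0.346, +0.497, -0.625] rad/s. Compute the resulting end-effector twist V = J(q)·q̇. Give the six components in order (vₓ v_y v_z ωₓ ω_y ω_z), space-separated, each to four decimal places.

0.1631 -0.5622 0.1467 -0.5569 0.2837 0.4940

o_n = [-0.8865, -1.1990, -0.4415]
J₁: ẑ×o_n = [1.1990, -0.8865, 0.0000], ω = ẑ
J2: z=[0.0000, 0.0000, 1.0000] o=[-0.7405, -0.1710, 0.0000] → [1.0281, -0.1460, 0.0000, 0.0000, 0.0000, 1.0000]
J3: z=[0.0000, 0.0000, 1.0000] o=[-0.7601, -0.7306, 0.0000] → [0.4684, -0.1264, 0.0000, 0.0000, 0.0000, 1.0000]
J4: z=[0.8910, -0.4540, 0.0000] o=[-0.8690, -0.9445, 0.0000] → [0.2004, 0.3934, -0.2347, 0.8910, -0.4540, 0.0000]
V = J·q̇ = [0.1631, -0.5622, 0.1467, -0.5569, 0.2837, 0.4940]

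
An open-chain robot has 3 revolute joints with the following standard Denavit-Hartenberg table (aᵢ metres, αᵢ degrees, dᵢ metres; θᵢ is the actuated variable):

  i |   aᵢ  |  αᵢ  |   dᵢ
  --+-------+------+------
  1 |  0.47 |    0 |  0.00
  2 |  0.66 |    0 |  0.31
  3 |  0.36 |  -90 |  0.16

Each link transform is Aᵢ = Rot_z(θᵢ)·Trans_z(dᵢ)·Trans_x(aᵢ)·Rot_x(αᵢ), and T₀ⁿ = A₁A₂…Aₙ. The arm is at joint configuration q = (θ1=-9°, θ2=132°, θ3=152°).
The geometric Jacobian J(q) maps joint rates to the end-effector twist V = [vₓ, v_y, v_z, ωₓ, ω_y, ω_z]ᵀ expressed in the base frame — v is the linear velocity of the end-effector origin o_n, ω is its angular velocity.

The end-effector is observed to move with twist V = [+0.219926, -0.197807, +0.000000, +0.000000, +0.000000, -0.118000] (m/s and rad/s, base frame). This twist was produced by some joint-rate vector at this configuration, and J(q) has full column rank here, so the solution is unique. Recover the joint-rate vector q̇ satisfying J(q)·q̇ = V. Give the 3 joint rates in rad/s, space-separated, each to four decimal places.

o_n = [0.1361, 0.1214, 0.4700]
J₁: ẑ×o_n = [-0.1214, 0.1361, 0.0000], ω = ẑ
J2: z=[0.0000, 0.0000, 1.0000] o=[0.4642, -0.0735, 0.0000] → [-0.1949, -0.3281, 0.0000, 0.0000, 0.0000, 1.0000]
J3: z=[0.0000, 0.0000, 1.0000] o=[0.1048, 0.4800, 0.3100] → [0.3586, 0.0314, -0.0000, 0.0000, 0.0000, 1.0000]
q̇ = J⁺·V = [-0.8750, 0.2850, 0.4720]

-0.8750 0.2850 0.4720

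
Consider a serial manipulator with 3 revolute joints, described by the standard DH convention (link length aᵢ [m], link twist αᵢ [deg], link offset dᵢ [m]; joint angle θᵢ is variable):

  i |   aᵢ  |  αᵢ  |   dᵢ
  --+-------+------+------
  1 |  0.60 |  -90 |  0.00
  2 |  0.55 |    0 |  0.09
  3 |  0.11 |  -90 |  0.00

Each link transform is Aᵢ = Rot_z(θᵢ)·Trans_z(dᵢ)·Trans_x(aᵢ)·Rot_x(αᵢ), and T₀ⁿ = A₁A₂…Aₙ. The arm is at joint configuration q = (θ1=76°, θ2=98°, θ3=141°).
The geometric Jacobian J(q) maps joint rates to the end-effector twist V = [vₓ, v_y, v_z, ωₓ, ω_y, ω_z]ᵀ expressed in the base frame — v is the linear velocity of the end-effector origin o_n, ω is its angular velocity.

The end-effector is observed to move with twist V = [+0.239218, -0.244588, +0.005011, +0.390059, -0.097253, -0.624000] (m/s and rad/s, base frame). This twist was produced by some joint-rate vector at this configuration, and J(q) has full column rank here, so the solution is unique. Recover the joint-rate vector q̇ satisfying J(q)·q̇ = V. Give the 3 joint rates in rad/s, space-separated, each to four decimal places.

-0.6240 0.3630 -0.7650

o_n = [0.0256, 0.4747, -0.4504]
J₁: ẑ×o_n = [-0.4747, 0.0256, 0.0000], ω = ẑ
J2: z=[-0.9703, 0.2419, 0.0000] o=[0.1452, 0.5822, 0.0000] → [-0.1090, -0.4370, 0.1332, -0.9703, 0.2419, 0.0000]
J3: z=[-0.9703, 0.2419, 0.0000] o=[0.0393, 0.5297, -0.5446] → [0.0228, 0.0915, 0.0567, -0.9703, 0.2419, 0.0000]
q̇ = J⁺·V = [-0.6240, 0.3630, -0.7650]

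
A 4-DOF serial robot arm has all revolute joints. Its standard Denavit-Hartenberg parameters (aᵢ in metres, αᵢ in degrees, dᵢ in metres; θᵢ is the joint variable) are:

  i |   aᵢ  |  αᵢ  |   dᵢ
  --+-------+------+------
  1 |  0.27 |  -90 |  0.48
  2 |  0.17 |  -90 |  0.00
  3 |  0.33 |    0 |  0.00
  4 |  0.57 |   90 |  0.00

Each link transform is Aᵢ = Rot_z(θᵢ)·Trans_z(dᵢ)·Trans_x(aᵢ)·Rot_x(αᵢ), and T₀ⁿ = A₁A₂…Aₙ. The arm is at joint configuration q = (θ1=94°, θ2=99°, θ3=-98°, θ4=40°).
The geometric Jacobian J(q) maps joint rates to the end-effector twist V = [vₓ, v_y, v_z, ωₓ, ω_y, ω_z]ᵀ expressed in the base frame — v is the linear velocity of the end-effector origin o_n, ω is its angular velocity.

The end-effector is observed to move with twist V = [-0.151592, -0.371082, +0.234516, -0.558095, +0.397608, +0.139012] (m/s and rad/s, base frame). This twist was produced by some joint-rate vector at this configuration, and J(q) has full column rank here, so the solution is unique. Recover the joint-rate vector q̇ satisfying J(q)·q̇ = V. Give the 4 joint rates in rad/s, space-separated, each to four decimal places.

o_n = [-0.8224, 0.1463, 0.0591]
J₁: ẑ×o_n = [-0.1463, -0.8224, 0.0000], ω = ẑ
J2: z=[-0.9976, -0.0698, 0.0000] o=[-0.0188, 0.2693, 0.4800] → [0.0294, -0.4199, 0.0667, -0.9976, -0.0698, 0.0000]
J3: z=[0.0689, -0.9853, 0.1564] o=[-0.0170, 0.2428, 0.3121] → [0.2643, -0.1086, -0.8002, 0.0689, -0.9853, 0.1564]
J4: z=[0.0689, -0.9853, 0.1564] o=[-0.3435, 0.2272, 0.3575] → [0.3066, -0.0544, -0.4774, 0.0689, -0.9853, 0.1564]
q̇ = J⁺·V = [0.2080, 0.5290, 0.0350, -0.4760]

0.2080 0.5290 0.0350 -0.4760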